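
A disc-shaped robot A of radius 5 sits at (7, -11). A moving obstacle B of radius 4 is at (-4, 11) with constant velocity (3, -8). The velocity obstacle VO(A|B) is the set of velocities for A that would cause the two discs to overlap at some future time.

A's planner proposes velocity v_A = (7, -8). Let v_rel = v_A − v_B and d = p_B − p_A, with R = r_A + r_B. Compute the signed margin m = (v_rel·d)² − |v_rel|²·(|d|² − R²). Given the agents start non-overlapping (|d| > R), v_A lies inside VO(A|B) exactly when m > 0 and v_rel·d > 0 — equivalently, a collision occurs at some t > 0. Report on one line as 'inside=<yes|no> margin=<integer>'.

d = (-11, 22),  |d|² = 605;  R = 5+4 = 9,  c = 605−9² = 524
v_rel = (4, 0),  |v_rel|² = 16;  v_rel·d = (4)·(-11) + (0)·(22) = -44
16·t² + 88·t + 524 = 0  ⇒  m = (-44)² − 16·524 = -6448
m = -6448 < 0,  v_rel·d = -44 < 0  ⇒  outside

inside=no margin=-6448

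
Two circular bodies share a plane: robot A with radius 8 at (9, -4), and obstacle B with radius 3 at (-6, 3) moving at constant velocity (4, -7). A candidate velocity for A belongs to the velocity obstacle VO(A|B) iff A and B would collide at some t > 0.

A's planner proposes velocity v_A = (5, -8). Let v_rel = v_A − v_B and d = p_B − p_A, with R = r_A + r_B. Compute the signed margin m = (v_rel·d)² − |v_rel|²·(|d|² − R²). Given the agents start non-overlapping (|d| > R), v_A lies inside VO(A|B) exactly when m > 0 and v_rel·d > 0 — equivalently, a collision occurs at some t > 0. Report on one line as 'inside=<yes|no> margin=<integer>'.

d = (-15, 7),  |d|² = 274;  R = 8+3 = 11,  c = 274−11² = 153
v_rel = (1, -1),  |v_rel|² = 2;  v_rel·d = (1)·(-15) + (-1)·(7) = -22
2·t² + 44·t + 153 = 0  ⇒  m = (-22)² − 2·153 = 178
m = 178 > 0,  v_rel·d = -22 < 0  ⇒  outside

inside=no margin=178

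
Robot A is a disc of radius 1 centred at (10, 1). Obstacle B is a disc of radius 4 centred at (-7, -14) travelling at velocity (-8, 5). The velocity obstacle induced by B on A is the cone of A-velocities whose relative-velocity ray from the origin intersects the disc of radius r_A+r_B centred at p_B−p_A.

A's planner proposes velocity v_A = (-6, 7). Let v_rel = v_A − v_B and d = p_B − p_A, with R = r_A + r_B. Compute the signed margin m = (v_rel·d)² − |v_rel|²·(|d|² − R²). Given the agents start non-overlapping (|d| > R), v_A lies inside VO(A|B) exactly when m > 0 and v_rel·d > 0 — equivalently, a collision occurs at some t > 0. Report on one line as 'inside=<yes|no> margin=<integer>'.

d = (-17, -15),  |d|² = 514;  R = 1+4 = 5,  c = 514−5² = 489
v_rel = (2, 2),  |v_rel|² = 8;  v_rel·d = (2)·(-17) + (2)·(-15) = -64
8·t² + 128·t + 489 = 0  ⇒  m = (-64)² − 8·489 = 184
m = 184 > 0,  v_rel·d = -64 < 0  ⇒  outside

inside=no margin=184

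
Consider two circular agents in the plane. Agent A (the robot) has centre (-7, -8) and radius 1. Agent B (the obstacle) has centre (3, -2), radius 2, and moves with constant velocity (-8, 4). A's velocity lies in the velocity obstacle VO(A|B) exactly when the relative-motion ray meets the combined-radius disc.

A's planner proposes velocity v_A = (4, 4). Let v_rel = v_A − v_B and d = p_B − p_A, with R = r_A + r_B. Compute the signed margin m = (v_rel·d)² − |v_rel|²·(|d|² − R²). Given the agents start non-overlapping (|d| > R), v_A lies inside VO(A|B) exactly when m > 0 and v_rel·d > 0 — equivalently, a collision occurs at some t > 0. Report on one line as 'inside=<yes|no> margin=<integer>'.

d = (10, 6),  |d|² = 136;  R = 1+2 = 3,  c = 136−3² = 127
v_rel = (12, 0),  |v_rel|² = 144;  v_rel·d = (12)·(10) + (0)·(6) = 120
144·t² − 240·t + 127 = 0  ⇒  m = 120² − 144·127 = -3888
m = -3888 < 0,  v_rel·d = 120 > 0  ⇒  outside

inside=no margin=-3888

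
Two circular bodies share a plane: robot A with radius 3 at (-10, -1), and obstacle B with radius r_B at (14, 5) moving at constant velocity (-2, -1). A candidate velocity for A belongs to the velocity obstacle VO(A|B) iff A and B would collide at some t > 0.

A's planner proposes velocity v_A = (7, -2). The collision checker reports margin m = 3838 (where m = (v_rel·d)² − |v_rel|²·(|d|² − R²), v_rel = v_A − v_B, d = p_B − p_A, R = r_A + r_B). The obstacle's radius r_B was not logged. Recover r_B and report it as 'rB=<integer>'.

m = 3838
d = (24, 6);  v_rel = (9, -1),  |v_rel|² = 82
v_rel×d = (9)·(6) − (-1)·(24) = 78
since m = R²·82 − 78²:  R² = (6084 + 3838) / 82 = 121
R = √121 = 11  ⇒  r_B = 11 − 3 = 8

rB=8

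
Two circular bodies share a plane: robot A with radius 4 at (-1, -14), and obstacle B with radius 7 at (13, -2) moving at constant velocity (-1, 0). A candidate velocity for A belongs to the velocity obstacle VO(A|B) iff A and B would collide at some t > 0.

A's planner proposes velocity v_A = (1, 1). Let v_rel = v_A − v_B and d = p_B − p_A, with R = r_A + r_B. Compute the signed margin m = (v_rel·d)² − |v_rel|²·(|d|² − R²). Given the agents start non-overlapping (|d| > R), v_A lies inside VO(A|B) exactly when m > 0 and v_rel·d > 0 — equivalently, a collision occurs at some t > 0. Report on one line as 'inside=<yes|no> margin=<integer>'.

d = (14, 12),  |d|² = 340;  R = 4+7 = 11,  c = 340−11² = 219
v_rel = (2, 1),  |v_rel|² = 5;  v_rel·d = (2)·(14) + (1)·(12) = 40
5·t² − 80·t + 219 = 0  ⇒  m = 40² − 5·219 = 505
m = 505 > 0,  v_rel·d = 40 > 0  ⇒  inside

inside=yes margin=505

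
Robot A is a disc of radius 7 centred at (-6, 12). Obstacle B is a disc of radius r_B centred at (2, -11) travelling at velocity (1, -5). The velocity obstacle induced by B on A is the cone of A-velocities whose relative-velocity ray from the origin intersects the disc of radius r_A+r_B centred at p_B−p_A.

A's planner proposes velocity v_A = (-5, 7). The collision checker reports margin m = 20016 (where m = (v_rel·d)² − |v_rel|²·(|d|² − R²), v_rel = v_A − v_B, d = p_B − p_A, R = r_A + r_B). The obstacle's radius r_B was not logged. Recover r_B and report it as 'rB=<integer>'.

m = 20016
d = (8, -23);  v_rel = (-6, 12),  |v_rel|² = 180
v_rel×d = (-6)·(-23) − (12)·(8) = 42
since m = R²·180 − 42²:  R² = (1764 + 20016) / 180 = 121
R = √121 = 11  ⇒  r_B = 11 − 7 = 4

rB=4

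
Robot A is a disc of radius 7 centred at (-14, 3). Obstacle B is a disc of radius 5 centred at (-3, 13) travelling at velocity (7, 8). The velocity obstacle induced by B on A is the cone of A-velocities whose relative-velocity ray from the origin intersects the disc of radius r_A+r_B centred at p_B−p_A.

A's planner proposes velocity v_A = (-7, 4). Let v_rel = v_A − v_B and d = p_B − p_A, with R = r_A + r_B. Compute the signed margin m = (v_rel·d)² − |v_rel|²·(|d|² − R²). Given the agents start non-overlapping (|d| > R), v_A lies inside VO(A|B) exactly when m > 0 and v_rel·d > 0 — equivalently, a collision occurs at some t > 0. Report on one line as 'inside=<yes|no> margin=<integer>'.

d = (11, 10),  |d|² = 221;  R = 7+5 = 12,  c = 221−12² = 77
v_rel = (-14, -4),  |v_rel|² = 212;  v_rel·d = (-14)·(11) + (-4)·(10) = -194
212·t² + 388·t + 77 = 0  ⇒  m = (-194)² − 212·77 = 21312
m = 21312 > 0,  v_rel·d = -194 < 0  ⇒  outside

inside=no margin=21312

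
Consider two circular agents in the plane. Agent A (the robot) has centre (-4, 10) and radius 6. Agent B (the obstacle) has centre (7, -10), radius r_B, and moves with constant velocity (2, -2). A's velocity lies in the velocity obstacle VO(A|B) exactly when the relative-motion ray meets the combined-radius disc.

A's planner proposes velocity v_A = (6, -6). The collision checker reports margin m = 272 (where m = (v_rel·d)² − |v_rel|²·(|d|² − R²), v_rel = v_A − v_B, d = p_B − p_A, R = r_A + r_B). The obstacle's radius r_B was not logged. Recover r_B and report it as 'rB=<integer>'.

m = 272
d = (11, -20);  v_rel = (4, -4),  |v_rel|² = 32
v_rel×d = (4)·(-20) − (-4)·(11) = -36
since m = R²·32 − (-36)²:  R² = (1296 + 272) / 32 = 49
R = √49 = 7  ⇒  r_B = 7 − 6 = 1

rB=1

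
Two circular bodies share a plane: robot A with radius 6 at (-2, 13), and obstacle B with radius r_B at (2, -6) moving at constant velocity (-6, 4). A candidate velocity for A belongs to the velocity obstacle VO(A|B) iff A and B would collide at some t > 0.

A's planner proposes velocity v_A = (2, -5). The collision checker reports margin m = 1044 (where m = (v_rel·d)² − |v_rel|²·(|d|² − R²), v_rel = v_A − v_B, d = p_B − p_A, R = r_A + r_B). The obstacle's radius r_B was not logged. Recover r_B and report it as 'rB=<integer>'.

m = 1044
d = (4, -19);  v_rel = (8, -9),  |v_rel|² = 145
v_rel×d = (8)·(-19) − (-9)·(4) = -116
since m = R²·145 − (-116)²:  R² = (13456 + 1044) / 145 = 100
R = √100 = 10  ⇒  r_B = 10 − 6 = 4

rB=4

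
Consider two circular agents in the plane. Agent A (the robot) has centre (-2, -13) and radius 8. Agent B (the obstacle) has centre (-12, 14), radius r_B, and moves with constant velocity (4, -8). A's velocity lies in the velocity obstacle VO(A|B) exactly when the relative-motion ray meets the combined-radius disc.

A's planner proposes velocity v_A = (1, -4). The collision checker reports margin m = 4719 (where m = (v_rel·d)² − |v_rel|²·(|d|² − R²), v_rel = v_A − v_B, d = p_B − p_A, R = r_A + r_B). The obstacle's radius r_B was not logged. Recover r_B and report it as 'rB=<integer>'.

m = 4719
d = (-10, 27);  v_rel = (-3, 4),  |v_rel|² = 25
v_rel×d = (-3)·(27) − (4)·(-10) = -41
since m = R²·25 − (-41)²:  R² = (1681 + 4719) / 25 = 256
R = √256 = 16  ⇒  r_B = 16 − 8 = 8

rB=8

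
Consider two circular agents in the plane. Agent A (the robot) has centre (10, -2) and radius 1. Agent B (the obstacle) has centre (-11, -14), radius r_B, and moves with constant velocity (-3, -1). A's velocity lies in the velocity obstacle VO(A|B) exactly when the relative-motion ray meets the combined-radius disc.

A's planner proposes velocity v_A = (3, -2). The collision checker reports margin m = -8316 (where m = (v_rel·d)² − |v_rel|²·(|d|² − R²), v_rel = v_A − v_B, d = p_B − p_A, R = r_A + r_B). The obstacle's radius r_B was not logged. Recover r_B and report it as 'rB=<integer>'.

m = -8316
d = (-21, -12);  v_rel = (6, -1),  |v_rel|² = 37
v_rel×d = (6)·(-12) − (-1)·(-21) = -93
since m = R²·37 − (-93)²:  R² = (8649 + -8316) / 37 = 9
R = √9 = 3  ⇒  r_B = 3 − 1 = 2

rB=2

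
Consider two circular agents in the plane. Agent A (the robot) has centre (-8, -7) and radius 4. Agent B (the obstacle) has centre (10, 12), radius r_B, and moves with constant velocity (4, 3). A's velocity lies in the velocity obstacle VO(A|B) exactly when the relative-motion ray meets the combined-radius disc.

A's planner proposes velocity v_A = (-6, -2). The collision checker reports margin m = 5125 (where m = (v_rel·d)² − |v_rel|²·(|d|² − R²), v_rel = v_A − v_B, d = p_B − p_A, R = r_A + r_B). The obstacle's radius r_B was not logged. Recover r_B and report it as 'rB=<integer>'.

m = 5125
d = (18, 19);  v_rel = (-10, -5),  |v_rel|² = 125
v_rel×d = (-10)·(19) − (-5)·(18) = -100
since m = R²·125 − (-100)²:  R² = (10000 + 5125) / 125 = 121
R = √121 = 11  ⇒  r_B = 11 − 4 = 7

rB=7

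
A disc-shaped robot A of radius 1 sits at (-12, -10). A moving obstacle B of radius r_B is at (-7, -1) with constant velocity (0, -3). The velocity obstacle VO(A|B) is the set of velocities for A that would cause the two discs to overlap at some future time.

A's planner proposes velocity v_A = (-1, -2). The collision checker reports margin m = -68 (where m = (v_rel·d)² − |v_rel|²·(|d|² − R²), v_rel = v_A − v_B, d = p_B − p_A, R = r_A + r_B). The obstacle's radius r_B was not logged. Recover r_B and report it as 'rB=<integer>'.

m = -68
d = (5, 9);  v_rel = (-1, 1),  |v_rel|² = 2
v_rel×d = (-1)·(9) − (1)·(5) = -14
since m = R²·2 − (-14)²:  R² = (196 + -68) / 2 = 64
R = √64 = 8  ⇒  r_B = 8 − 1 = 7

rB=7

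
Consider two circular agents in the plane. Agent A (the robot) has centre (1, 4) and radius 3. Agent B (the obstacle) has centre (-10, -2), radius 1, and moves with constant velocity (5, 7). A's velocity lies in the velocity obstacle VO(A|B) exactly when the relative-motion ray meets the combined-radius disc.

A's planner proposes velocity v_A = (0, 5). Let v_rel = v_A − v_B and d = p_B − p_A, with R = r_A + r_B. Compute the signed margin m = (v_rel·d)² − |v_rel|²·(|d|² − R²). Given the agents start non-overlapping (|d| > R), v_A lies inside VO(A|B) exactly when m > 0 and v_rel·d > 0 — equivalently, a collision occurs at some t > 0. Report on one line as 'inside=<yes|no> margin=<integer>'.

d = (-11, -6),  |d|² = 157;  R = 3+1 = 4,  c = 157−4² = 141
v_rel = (-5, -2),  |v_rel|² = 29;  v_rel·d = (-5)·(-11) + (-2)·(-6) = 67
29·t² − 134·t + 141 = 0  ⇒  m = 67² − 29·141 = 400
m = 400 > 0,  v_rel·d = 67 > 0  ⇒  inside

inside=yes margin=400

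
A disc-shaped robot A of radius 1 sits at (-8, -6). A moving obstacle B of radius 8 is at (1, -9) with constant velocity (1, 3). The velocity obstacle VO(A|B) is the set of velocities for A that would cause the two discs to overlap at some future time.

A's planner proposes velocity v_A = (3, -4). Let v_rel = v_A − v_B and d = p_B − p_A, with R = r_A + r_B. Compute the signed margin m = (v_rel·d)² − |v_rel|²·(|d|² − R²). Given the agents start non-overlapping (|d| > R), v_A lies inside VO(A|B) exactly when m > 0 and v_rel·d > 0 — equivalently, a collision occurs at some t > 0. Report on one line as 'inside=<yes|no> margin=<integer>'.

d = (9, -3),  |d|² = 90;  R = 1+8 = 9,  c = 90−9² = 9
v_rel = (2, -7),  |v_rel|² = 53;  v_rel·d = (2)·(9) + (-7)·(-3) = 39
53·t² − 78·t + 9 = 0  ⇒  m = 39² − 53·9 = 1044
m = 1044 > 0,  v_rel·d = 39 > 0  ⇒  inside

inside=yes margin=1044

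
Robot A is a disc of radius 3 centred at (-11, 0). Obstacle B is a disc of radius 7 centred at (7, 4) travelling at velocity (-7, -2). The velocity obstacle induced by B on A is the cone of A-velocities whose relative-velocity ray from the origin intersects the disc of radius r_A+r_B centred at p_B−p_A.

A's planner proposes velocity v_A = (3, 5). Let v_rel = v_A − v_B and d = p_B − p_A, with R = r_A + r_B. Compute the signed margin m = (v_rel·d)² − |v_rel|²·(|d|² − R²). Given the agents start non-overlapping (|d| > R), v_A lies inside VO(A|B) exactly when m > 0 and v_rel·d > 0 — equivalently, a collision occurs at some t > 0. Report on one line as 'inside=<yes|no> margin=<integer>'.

d = (18, 4),  |d|² = 340;  R = 3+7 = 10,  c = 340−10² = 240
v_rel = (10, 7),  |v_rel|² = 149;  v_rel·d = (10)·(18) + (7)·(4) = 208
149·t² − 416·t + 240 = 0  ⇒  m = 208² − 149·240 = 7504
m = 7504 > 0,  v_rel·d = 208 > 0  ⇒  inside

inside=yes margin=7504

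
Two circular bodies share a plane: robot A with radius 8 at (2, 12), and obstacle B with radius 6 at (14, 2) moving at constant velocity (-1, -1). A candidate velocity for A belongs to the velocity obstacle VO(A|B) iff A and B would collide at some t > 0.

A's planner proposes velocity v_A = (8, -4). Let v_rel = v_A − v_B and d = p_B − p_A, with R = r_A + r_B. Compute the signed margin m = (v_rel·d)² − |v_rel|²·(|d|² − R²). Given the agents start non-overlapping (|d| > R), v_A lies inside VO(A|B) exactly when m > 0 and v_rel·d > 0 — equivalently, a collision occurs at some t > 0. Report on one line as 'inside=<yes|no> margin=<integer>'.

d = (12, -10),  |d|² = 244;  R = 8+6 = 14,  c = 244−14² = 48
v_rel = (9, -3),  |v_rel|² = 90;  v_rel·d = (9)·(12) + (-3)·(-10) = 138
90·t² − 276·t + 48 = 0  ⇒  m = 138² − 90·48 = 14724
m = 14724 > 0,  v_rel·d = 138 > 0  ⇒  inside

inside=yes margin=14724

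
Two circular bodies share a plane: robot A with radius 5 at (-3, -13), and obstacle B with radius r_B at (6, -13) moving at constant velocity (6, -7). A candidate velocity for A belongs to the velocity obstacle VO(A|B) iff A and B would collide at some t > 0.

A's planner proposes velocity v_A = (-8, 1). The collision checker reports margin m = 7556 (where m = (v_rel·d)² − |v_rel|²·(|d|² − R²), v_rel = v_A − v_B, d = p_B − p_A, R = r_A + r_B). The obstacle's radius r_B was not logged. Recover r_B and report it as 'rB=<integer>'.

m = 7556
d = (9, 0);  v_rel = (-14, 8),  |v_rel|² = 260
v_rel×d = (-14)·(0) − (8)·(9) = -72
since m = R²·260 − (-72)²:  R² = (5184 + 7556) / 260 = 49
R = √49 = 7  ⇒  r_B = 7 − 5 = 2

rB=2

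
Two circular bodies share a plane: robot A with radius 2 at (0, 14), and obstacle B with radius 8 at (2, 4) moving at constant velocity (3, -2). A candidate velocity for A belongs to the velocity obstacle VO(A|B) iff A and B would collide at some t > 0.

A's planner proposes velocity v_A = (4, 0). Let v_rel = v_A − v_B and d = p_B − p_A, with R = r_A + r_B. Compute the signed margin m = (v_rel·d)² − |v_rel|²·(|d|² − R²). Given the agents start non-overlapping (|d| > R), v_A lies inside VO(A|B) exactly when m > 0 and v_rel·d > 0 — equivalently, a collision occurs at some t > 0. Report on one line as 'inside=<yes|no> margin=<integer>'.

d = (2, -10),  |d|² = 104;  R = 2+8 = 10,  c = 104−10² = 4
v_rel = (1, 2),  |v_rel|² = 5;  v_rel·d = (1)·(2) + (2)·(-10) = -18
5·t² + 36·t + 4 = 0  ⇒  m = (-18)² − 5·4 = 304
m = 304 > 0,  v_rel·d = -18 < 0  ⇒  outside

inside=no margin=304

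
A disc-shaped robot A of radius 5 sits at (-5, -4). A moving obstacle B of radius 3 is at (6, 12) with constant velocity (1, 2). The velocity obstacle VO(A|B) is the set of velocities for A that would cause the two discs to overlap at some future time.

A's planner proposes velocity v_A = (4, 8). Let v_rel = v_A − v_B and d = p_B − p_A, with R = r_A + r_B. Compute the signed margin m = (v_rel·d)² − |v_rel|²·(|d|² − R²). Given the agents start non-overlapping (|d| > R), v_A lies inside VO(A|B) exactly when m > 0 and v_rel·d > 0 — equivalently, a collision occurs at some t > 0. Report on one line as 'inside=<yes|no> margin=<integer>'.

d = (11, 16),  |d|² = 377;  R = 5+3 = 8,  c = 377−8² = 313
v_rel = (3, 6),  |v_rel|² = 45;  v_rel·d = (3)·(11) + (6)·(16) = 129
45·t² − 258·t + 313 = 0  ⇒  m = 129² − 45·313 = 2556
m = 2556 > 0,  v_rel·d = 129 > 0  ⇒  inside

inside=yes margin=2556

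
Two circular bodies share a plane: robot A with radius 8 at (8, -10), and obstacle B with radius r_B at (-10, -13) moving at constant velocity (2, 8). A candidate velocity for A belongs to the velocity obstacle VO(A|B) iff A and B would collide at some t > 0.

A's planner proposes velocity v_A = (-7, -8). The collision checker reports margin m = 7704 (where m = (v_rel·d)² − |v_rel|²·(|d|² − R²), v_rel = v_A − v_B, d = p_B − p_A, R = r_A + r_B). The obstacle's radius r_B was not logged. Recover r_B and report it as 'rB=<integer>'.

m = 7704
d = (-18, -3);  v_rel = (-9, -16),  |v_rel|² = 337
v_rel×d = (-9)·(-3) − (-16)·(-18) = -261
since m = R²·337 − (-261)²:  R² = (68121 + 7704) / 337 = 225
R = √225 = 15  ⇒  r_B = 15 − 8 = 7

rB=7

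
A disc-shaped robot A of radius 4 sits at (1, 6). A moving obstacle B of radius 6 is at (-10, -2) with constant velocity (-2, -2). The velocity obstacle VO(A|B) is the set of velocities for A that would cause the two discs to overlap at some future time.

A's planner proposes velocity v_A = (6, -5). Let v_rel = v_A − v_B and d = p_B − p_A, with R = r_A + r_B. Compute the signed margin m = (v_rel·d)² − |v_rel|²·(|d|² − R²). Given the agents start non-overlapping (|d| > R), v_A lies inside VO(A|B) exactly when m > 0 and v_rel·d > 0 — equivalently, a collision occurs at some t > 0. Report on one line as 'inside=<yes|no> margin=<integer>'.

d = (-11, -8),  |d|² = 185;  R = 4+6 = 10,  c = 185−10² = 85
v_rel = (8, -3),  |v_rel|² = 73;  v_rel·d = (8)·(-11) + (-3)·(-8) = -64
73·t² + 128·t + 85 = 0  ⇒  m = (-64)² − 73·85 = -2109
m = -2109 < 0,  v_rel·d = -64 < 0  ⇒  outside

inside=no margin=-2109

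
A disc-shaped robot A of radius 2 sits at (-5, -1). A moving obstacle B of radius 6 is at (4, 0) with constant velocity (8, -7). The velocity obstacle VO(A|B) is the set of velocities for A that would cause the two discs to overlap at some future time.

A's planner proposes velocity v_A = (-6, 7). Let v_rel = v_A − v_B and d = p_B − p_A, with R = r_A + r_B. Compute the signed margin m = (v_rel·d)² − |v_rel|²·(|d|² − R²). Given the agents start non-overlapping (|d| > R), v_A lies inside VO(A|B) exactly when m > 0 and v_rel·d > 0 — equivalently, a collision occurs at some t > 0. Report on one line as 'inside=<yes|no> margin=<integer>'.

d = (9, 1),  |d|² = 82;  R = 2+6 = 8,  c = 82−8² = 18
v_rel = (-14, 14),  |v_rel|² = 392;  v_rel·d = (-14)·(9) + (14)·(1) = -112
392·t² + 224·t + 18 = 0  ⇒  m = (-112)² − 392·18 = 5488
m = 5488 > 0,  v_rel·d = -112 < 0  ⇒  outside

inside=no margin=5488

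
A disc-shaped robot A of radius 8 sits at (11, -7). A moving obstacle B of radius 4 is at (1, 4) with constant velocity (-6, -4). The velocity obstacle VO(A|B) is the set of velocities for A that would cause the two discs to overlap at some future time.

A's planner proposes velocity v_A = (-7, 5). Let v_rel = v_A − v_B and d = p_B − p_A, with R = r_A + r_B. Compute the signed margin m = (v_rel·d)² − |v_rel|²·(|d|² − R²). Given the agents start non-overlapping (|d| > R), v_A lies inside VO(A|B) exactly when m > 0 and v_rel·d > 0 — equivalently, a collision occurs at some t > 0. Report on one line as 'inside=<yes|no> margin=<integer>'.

d = (-10, 11),  |d|² = 221;  R = 8+4 = 12,  c = 221−12² = 77
v_rel = (-1, 9),  |v_rel|² = 82;  v_rel·d = (-1)·(-10) + (9)·(11) = 109
82·t² − 218·t + 77 = 0  ⇒  m = 109² − 82·77 = 5567
m = 5567 > 0,  v_rel·d = 109 > 0  ⇒  inside

inside=yes margin=5567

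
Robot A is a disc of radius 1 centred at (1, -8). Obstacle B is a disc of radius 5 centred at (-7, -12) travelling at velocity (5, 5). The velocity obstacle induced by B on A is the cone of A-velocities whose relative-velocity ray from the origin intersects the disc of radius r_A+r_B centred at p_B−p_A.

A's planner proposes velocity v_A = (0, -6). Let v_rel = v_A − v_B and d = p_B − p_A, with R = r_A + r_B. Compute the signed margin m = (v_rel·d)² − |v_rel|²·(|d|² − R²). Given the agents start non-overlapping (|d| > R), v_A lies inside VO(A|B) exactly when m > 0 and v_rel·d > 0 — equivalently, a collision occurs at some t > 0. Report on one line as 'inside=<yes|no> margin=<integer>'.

d = (-8, -4),  |d|² = 80;  R = 1+5 = 6,  c = 80−6² = 44
v_rel = (-5, -11),  |v_rel|² = 146;  v_rel·d = (-5)·(-8) + (-11)·(-4) = 84
146·t² − 168·t + 44 = 0  ⇒  m = 84² − 146·44 = 632
m = 632 > 0,  v_rel·d = 84 > 0  ⇒  inside

inside=yes margin=632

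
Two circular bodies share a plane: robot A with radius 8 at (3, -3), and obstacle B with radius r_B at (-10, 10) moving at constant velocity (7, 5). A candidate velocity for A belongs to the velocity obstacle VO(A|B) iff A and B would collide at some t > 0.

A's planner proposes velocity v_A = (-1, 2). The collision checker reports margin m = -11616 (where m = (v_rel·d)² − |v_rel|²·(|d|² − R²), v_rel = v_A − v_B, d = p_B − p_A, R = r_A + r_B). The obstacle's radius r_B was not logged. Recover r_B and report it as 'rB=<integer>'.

m = -11616
d = (-13, 13);  v_rel = (-8, -3),  |v_rel|² = 73
v_rel×d = (-8)·(13) − (-3)·(-13) = -143
since m = R²·73 − (-143)²:  R² = (20449 + -11616) / 73 = 121
R = √121 = 11  ⇒  r_B = 11 − 8 = 3

rB=3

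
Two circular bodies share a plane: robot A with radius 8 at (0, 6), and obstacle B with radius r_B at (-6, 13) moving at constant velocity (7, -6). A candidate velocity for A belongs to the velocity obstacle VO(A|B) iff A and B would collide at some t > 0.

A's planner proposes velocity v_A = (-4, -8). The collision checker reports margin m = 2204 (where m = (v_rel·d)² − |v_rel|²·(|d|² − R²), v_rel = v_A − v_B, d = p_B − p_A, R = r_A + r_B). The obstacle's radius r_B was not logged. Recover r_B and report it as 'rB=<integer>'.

m = 2204
d = (-6, 7);  v_rel = (-11, -2),  |v_rel|² = 125
v_rel×d = (-11)·(7) − (-2)·(-6) = -89
since m = R²·125 − (-89)²:  R² = (7921 + 2204) / 125 = 81
R = √81 = 9  ⇒  r_B = 9 − 8 = 1

rB=1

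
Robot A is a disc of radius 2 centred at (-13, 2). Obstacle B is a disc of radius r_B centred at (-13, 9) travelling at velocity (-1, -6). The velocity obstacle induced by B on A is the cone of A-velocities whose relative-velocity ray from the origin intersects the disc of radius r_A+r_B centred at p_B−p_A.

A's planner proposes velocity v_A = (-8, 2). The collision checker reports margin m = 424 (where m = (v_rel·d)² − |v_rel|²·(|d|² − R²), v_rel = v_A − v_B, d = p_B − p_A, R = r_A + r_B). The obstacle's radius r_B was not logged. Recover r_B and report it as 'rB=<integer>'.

m = 424
d = (0, 7);  v_rel = (-7, 8),  |v_rel|² = 113
v_rel×d = (-7)·(7) − (8)·(0) = -49
since m = R²·113 − (-49)²:  R² = (2401 + 424) / 113 = 25
R = √25 = 5  ⇒  r_B = 5 − 2 = 3

rB=3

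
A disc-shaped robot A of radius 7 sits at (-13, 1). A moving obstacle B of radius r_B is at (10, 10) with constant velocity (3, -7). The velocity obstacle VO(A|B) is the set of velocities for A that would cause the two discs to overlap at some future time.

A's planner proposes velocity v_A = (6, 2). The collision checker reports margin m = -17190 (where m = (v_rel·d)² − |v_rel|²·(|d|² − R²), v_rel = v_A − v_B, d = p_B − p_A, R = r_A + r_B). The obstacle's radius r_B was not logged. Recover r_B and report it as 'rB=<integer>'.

m = -17190
d = (23, 9);  v_rel = (3, 9),  |v_rel|² = 90
v_rel×d = (3)·(9) − (9)·(23) = -180
since m = R²·90 − (-180)²:  R² = (32400 + -17190) / 90 = 169
R = √169 = 13  ⇒  r_B = 13 − 7 = 6

rB=6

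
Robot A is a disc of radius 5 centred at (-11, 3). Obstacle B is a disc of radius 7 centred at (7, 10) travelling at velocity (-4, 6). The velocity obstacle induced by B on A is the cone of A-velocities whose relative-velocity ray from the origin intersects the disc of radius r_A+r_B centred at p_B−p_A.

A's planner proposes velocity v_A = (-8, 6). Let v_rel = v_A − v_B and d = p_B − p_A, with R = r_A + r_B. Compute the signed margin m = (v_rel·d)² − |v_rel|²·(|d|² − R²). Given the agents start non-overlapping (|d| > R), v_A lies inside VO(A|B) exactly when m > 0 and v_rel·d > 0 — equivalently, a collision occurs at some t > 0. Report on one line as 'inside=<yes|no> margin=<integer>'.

d = (18, 7),  |d|² = 373;  R = 5+7 = 12,  c = 373−12² = 229
v_rel = (-4, 0),  |v_rel|² = 16;  v_rel·d = (-4)·(18) + (0)·(7) = -72
16·t² + 144·t + 229 = 0  ⇒  m = (-72)² − 16·229 = 1520
m = 1520 > 0,  v_rel·d = -72 < 0  ⇒  outside

inside=no margin=1520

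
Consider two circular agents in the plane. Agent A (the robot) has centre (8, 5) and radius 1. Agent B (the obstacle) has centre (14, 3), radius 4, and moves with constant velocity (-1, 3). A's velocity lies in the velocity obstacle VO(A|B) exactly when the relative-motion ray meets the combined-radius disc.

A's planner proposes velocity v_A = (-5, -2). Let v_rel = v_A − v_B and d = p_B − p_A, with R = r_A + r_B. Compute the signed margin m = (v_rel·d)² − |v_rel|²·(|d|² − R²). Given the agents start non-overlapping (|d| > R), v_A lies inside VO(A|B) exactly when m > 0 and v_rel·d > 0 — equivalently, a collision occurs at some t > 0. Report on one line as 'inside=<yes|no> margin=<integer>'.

d = (6, -2),  |d|² = 40;  R = 1+4 = 5,  c = 40−5² = 15
v_rel = (-4, -5),  |v_rel|² = 41;  v_rel·d = (-4)·(6) + (-5)·(-2) = -14
41·t² + 28·t + 15 = 0  ⇒  m = (-14)² − 41·15 = -419
m = -419 < 0,  v_rel·d = -14 < 0  ⇒  outside

inside=no margin=-419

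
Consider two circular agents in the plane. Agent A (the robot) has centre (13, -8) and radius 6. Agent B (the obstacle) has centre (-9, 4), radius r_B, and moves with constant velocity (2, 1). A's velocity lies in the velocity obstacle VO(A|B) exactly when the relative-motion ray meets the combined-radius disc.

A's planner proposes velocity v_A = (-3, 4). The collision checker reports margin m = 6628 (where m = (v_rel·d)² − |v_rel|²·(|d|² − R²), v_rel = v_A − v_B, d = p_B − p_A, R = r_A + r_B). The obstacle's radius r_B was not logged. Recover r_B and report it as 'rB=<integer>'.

m = 6628
d = (-22, 12);  v_rel = (-5, 3),  |v_rel|² = 34
v_rel×d = (-5)·(12) − (3)·(-22) = 6
since m = R²·34 − 6²:  R² = (36 + 6628) / 34 = 196
R = √196 = 14  ⇒  r_B = 14 − 6 = 8

rB=8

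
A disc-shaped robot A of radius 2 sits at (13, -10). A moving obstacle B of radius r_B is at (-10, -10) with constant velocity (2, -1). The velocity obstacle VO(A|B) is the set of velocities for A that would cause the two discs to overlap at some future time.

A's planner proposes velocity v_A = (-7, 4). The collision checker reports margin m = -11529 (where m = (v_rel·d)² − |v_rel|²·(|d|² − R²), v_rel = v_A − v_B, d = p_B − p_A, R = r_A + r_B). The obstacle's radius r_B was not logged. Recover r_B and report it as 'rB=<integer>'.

m = -11529
d = (-23, 0);  v_rel = (-9, 5),  |v_rel|² = 106
v_rel×d = (-9)·(0) − (5)·(-23) = 115
since m = R²·106 − 115²:  R² = (13225 + -11529) / 106 = 16
R = √16 = 4  ⇒  r_B = 4 − 2 = 2

rB=2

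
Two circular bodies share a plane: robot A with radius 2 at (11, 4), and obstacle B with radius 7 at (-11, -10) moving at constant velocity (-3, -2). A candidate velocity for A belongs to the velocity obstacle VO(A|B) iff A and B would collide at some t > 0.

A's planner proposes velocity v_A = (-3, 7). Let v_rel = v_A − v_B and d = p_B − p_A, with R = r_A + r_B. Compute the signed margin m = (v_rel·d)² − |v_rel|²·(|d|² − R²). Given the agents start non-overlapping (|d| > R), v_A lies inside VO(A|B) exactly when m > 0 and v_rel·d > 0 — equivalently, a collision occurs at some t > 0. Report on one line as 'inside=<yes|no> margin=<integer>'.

d = (-22, -14),  |d|² = 680;  R = 2+7 = 9,  c = 680−9² = 599
v_rel = (0, 9),  |v_rel|² = 81;  v_rel·d = (0)·(-22) + (9)·(-14) = -126
81·t² + 252·t + 599 = 0  ⇒  m = (-126)² − 81·599 = -32643
m = -32643 < 0,  v_rel·d = -126 < 0  ⇒  outside

inside=no margin=-32643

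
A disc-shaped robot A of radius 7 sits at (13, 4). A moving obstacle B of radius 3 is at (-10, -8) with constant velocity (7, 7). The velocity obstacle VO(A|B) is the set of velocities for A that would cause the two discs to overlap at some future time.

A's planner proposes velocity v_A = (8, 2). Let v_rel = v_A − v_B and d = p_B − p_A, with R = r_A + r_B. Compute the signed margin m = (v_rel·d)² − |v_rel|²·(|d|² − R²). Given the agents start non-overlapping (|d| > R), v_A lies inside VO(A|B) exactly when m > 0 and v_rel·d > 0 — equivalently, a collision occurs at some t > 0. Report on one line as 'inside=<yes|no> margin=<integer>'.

d = (-23, -12),  |d|² = 673;  R = 7+3 = 10,  c = 673−10² = 573
v_rel = (1, -5),  |v_rel|² = 26;  v_rel·d = (1)·(-23) + (-5)·(-12) = 37
26·t² − 74·t + 573 = 0  ⇒  m = 37² − 26·573 = -13529
m = -13529 < 0,  v_rel·d = 37 > 0  ⇒  outside

inside=no margin=-13529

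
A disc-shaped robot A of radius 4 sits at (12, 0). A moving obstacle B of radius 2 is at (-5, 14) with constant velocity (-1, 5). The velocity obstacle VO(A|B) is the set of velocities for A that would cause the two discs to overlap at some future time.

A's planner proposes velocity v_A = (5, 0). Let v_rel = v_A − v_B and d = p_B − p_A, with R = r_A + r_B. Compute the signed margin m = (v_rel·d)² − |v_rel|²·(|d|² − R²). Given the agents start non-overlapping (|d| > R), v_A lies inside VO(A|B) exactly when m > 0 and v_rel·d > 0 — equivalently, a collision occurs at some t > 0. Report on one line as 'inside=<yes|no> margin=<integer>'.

d = (-17, 14),  |d|² = 485;  R = 4+2 = 6,  c = 485−6² = 449
v_rel = (6, -5),  |v_rel|² = 61;  v_rel·d = (6)·(-17) + (-5)·(14) = -172
61·t² + 344·t + 449 = 0  ⇒  m = (-172)² − 61·449 = 2195
m = 2195 > 0,  v_rel·d = -172 < 0  ⇒  outside

inside=no margin=2195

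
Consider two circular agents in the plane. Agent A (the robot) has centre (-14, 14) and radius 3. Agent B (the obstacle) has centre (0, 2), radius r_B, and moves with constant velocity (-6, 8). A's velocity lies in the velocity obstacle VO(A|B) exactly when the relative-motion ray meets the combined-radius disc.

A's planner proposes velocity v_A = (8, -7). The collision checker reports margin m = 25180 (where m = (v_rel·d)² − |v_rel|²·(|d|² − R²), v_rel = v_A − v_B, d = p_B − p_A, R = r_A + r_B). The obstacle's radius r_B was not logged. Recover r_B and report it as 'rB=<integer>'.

m = 25180
d = (14, -12);  v_rel = (14, -15),  |v_rel|² = 421
v_rel×d = (14)·(-12) − (-15)·(14) = 42
since m = R²·421 − 42²:  R² = (1764 + 25180) / 421 = 64
R = √64 = 8  ⇒  r_B = 8 − 3 = 5

rB=5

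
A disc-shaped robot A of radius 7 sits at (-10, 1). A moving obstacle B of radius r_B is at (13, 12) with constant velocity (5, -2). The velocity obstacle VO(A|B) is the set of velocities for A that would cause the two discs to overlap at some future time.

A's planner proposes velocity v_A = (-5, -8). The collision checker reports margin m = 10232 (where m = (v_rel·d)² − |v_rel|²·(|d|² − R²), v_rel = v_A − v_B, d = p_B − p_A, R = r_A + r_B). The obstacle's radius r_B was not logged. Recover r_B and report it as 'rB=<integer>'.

m = 10232
d = (23, 11);  v_rel = (-10, -6),  |v_rel|² = 136
v_rel×d = (-10)·(11) − (-6)·(23) = 28
since m = R²·136 − 28²:  R² = (784 + 10232) / 136 = 81
R = √81 = 9  ⇒  r_B = 9 − 7 = 2

rB=2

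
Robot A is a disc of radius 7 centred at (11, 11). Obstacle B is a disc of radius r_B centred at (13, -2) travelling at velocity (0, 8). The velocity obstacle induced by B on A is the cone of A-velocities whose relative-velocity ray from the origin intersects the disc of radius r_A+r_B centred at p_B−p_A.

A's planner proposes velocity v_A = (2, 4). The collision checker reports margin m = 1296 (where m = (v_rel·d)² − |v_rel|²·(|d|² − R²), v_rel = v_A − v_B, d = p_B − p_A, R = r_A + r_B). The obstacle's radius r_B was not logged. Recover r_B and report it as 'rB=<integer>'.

m = 1296
d = (2, -13);  v_rel = (2, -4),  |v_rel|² = 20
v_rel×d = (2)·(-13) − (-4)·(2) = -18
since m = R²·20 − (-18)²:  R² = (324 + 1296) / 20 = 81
R = √81 = 9  ⇒  r_B = 9 − 7 = 2

rB=2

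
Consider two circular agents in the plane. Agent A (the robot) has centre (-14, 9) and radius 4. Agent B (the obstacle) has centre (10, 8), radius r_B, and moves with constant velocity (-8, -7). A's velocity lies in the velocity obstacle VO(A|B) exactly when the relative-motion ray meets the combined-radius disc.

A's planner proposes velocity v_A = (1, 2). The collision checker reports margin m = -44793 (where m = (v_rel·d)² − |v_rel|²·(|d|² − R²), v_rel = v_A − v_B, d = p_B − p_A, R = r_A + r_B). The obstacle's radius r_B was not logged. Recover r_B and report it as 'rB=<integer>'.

m = -44793
d = (24, -1);  v_rel = (9, 9),  |v_rel|² = 162
v_rel×d = (9)·(-1) − (9)·(24) = -225
since m = R²·162 − (-225)²:  R² = (50625 + -44793) / 162 = 36
R = √36 = 6  ⇒  r_B = 6 − 4 = 2

rB=2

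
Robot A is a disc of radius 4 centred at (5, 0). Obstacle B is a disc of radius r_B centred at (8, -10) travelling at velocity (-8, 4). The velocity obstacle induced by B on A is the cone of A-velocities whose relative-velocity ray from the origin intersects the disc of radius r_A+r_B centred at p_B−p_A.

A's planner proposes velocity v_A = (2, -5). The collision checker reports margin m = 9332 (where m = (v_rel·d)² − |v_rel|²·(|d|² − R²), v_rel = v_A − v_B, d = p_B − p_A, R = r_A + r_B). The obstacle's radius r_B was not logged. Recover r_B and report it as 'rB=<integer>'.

m = 9332
d = (3, -10);  v_rel = (10, -9),  |v_rel|² = 181
v_rel×d = (10)·(-10) − (-9)·(3) = -73
since m = R²·181 − (-73)²:  R² = (5329 + 9332) / 181 = 81
R = √81 = 9  ⇒  r_B = 9 − 4 = 5

rB=5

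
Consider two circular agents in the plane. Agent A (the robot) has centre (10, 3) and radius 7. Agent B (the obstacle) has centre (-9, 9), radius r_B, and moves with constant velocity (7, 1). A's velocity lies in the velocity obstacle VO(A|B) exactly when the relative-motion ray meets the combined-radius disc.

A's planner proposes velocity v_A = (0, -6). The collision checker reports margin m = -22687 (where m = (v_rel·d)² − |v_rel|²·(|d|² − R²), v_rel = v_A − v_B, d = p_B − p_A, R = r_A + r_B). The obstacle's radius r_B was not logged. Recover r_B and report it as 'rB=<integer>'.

m = -22687
d = (-19, 6);  v_rel = (-7, -7),  |v_rel|² = 98
v_rel×d = (-7)·(6) − (-7)·(-19) = -175
since m = R²·98 − (-175)²:  R² = (30625 + -22687) / 98 = 81
R = √81 = 9  ⇒  r_B = 9 − 7 = 2

rB=2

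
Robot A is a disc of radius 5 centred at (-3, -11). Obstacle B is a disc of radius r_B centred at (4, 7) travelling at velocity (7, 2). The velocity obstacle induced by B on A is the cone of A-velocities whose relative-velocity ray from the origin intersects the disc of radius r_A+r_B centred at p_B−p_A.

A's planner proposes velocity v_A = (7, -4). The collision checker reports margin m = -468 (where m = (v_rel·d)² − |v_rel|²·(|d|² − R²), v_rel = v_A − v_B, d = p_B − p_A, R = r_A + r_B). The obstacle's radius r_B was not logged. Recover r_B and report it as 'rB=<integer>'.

m = -468
d = (7, 18);  v_rel = (0, -6),  |v_rel|² = 36
v_rel×d = (0)·(18) − (-6)·(7) = 42
since m = R²·36 − 42²:  R² = (1764 + -468) / 36 = 36
R = √36 = 6  ⇒  r_B = 6 − 5 = 1

rB=1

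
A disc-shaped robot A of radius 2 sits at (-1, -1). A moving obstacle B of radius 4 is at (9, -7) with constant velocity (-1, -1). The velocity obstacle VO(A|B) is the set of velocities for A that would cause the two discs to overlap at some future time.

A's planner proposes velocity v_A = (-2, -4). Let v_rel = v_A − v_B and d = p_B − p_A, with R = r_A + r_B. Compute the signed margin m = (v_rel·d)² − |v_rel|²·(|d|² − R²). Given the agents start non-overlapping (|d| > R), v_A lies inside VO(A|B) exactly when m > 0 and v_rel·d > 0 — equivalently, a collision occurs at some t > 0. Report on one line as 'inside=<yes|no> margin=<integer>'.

d = (10, -6),  |d|² = 136;  R = 2+4 = 6,  c = 136−6² = 100
v_rel = (-1, -3),  |v_rel|² = 10;  v_rel·d = (-1)·(10) + (-3)·(-6) = 8
10·t² − 16·t + 100 = 0  ⇒  m = 8² − 10·100 = -936
m = -936 < 0,  v_rel·d = 8 > 0  ⇒  outside

inside=no margin=-936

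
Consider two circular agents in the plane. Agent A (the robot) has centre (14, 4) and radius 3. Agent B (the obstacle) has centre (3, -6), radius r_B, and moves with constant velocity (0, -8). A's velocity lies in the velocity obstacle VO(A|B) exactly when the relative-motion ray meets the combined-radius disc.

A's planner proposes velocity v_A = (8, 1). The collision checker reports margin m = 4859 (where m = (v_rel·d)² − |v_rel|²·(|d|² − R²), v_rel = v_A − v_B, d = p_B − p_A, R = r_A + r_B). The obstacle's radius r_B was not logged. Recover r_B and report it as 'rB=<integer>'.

m = 4859
d = (-11, -10);  v_rel = (8, 9),  |v_rel|² = 145
v_rel×d = (8)·(-10) − (9)·(-11) = 19
since m = R²·145 − 19²:  R² = (361 + 4859) / 145 = 36
R = √36 = 6  ⇒  r_B = 6 − 3 = 3

rB=3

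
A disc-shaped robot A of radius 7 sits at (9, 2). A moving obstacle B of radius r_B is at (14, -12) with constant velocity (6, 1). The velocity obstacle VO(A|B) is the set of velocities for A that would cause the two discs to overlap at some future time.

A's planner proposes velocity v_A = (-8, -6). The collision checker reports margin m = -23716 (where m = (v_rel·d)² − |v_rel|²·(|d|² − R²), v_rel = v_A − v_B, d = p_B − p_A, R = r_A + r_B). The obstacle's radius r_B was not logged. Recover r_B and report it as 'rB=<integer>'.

m = -23716
d = (5, -14);  v_rel = (-14, -7),  |v_rel|² = 245
v_rel×d = (-14)·(-14) − (-7)·(5) = 231
since m = R²·245 − 231²:  R² = (53361 + -23716) / 245 = 121
R = √121 = 11  ⇒  r_B = 11 − 7 = 4

rB=4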